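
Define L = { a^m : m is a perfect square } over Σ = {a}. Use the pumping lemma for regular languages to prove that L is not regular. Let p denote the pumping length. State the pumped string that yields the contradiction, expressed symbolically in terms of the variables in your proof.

a^{p²+k}

Suppose for contradiction that L is regular, and let p be the pumping length.
Take w = a^{p²} ∈ L with |w| = p² ≥ p.
By the pumping lemma, w = xyz with |xy| ≤ p and y is nonempty.
Then y = a^k for some k with 1 ≤ k ≤ p.
Pump with i = 2: xy^2z = a^{p²+k}. Since 1 ≤ k ≤ p, p² < p²+k ≤ p²+p < (p+1)², so p²+k lies strictly between consecutive squares and is not a perfect square. So xy^2z ∉ L.
This is a contradiction; hence L is not regular.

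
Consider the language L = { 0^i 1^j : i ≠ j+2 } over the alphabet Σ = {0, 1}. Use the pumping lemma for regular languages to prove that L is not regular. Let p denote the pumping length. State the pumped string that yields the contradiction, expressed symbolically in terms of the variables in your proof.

0^{p+p!} 1^{p+p!-2}

Suppose for contradiction that L is regular, and let p be the pumping length.
Choose w = 0^p 1^{p+p!-2}. Since p ≠ (p+p!-2)+2 = p+p!, w ∈ L; and |w| ≥ p.
The pumping lemma gives a decomposition w = xyz where |xy| ≤ p and y is nonempty.
Since the first p symbols of w are all 0's and |xy| ≤ p, y lies entirely in the leading 0-block: y = 0^k for some k with 1 ≤ k ≤ p.
Since 1 ≤ k ≤ p, k divides p!; set t = 1 + p!/k. Then xy^t z has p + (p!/k)·k = p + p! copies of 0. Now the 0-count is p+p! and (1-count)+2 = (p+p!-2)+2 = p+p!, so i ≠ j+2 fails. So xy^t z = 0^{p+p!} 1^{p+p!-2} ∉ L.
This contradicts the pumping lemma, so L is not regular.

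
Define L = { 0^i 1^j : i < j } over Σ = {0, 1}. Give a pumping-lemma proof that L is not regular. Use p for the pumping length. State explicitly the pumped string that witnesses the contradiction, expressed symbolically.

Assume L is regular. Let p be the pumping length given by the pumping lemma.
Choose w = 0^p 1^{p+1} ∈ L, with |w| = 2p+1 ≥ p.
By the pumping lemma, w = xyz with |xy| ≤ p and |y| ≥ 1.
The first p characters of w are 0's, so xy (and hence y) consists only of 0's. Write y = 0^k, 1 ≤ k ≤ p.
Consider xy^2z = 0^{p+k} 1^{p+1}. Since k ≥ 1, the 0-count p+k is at least p+1, so i < j fails; thus xy^2z ∉ L.
This contradicts the pumping lemma, so L is not regular.

0^{p+k} 1^{p+1}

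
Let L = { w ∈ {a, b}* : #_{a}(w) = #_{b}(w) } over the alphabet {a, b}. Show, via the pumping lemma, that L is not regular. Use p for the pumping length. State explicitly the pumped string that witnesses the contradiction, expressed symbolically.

a^{p+k} b^p

Toward a contradiction, assume L is regular with pumping length p.
Choose w = a^p b^p ∈ L with |w| = 2p ≥ p.
The pumping lemma gives a decomposition w = xyz where |xy| ≤ p and y is nonempty.
The first p characters of w are a's, so xy (and hence y) consists only of a's. Write y = a^k, 1 ≤ k ≤ p.
Pump with i = 2: xy^2z = a^{p+k} b^p has p+k occurrences of a but only p of b. Since k ≥ 1 the counts differ, so xy^2z ∉ L.
Contradiction. Therefore L is not regular.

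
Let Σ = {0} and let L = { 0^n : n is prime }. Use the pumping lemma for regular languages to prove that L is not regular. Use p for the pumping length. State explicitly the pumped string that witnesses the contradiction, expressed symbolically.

0^{q(1+k)}

Suppose for contradiction that L is regular, and let p be the pumping length.
Let q be a prime with q ≥ p+2 (infinitely many primes exist), and take w = 0^q ∈ L with |w| = q ≥ p.
The pumping lemma gives a decomposition w = xyz where |xy| ≤ p and |y| ≥ 1.
Then y = 0^k for some k with 1 ≤ k ≤ p.
Since 1 ≤ k ≤ p, |xz| = q-k. Pump with i = q+1: |xy^{q+1}z| = (q-k)+(q+1)k = q+qk = q(1+k), which is composite (both factors ≥ 2). So xy^{q+1}z = 0^{q(1+k)} ∉ L.
This is a contradiction; hence L is not regular.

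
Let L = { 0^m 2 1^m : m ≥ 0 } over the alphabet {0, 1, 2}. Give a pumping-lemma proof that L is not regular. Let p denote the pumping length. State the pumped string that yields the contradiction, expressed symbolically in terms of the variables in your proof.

0^{p+k} 2 1^p

Assume L is regular; let p be its pumping constant.
Take w = 0^p 2 1^p ∈ L with |w| = 2p+1 ≥ p.
Write w = xyz as guaranteed by the lemma, with |xy| ≤ p and |y| > 0.
Because |xy| ≤ p and w begins with p copies of 0, we have y = 0^k with 1 ≤ k ≤ p.
Pump with i = 2: xy^2z = 0^{p+k} 2 1^p, which would require p+k = p. But k ≥ 1, so xy^2z ∉ L.
Contradiction. Therefore L is not regular.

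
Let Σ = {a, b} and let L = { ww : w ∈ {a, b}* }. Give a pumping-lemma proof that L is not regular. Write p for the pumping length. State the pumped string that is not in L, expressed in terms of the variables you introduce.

a^{p+k} b^p a^p b^p

Suppose for contradiction that L is regular, and let p be the pumping length.
Take w = a^p b^p a^p b^p = uu where u = a^pb^p; then w ∈ L and |w| = 4p ≥ p.
By the pumping lemma, w = xyz with |xy| ≤ p and |y| ≥ 1.
The first p characters of w are a's, so xy (and hence y) consists only of a's. Write y = a^k, 1 ≤ k ≤ p.
Pump with i = 2: xy^2z = a^{p+k} b^p a^p b^p, of length 4p+k. Suppose this equals vv. The string starts with a and ends with b, so v does too; thus the boundary between the two copies of v is a b→a transition. There is exactly one such transition, at position 2p+k, so |v| = 2p+k and |vv| = 4p+2k ≠ 4p+k since k ≥ 1. So xy^2z ∉ L.
This is a contradiction; hence L is not regular.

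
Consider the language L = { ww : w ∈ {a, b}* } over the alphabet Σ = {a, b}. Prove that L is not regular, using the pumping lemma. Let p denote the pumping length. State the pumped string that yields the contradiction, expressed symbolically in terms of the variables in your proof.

Suppose for contradiction that L is regular, and let p be the pumping length.
Take w = a^p b^p a^p b^p = uu where u = a^pb^p; then w ∈ L and |w| = 4p ≥ p.
Write w = xyz as guaranteed by the lemma, with |xy| ≤ p and y is nonempty.
Because |xy| ≤ p and w begins with p copies of a, we have y = a^k with 1 ≤ k ≤ p.
Pump with i = 2: xy^2z = a^{p+k} b^p a^p b^p, of length 4p+k. Suppose this equals vv. The string starts with a and ends with b, so v does too; thus the boundary between the two copies of v is a b→a transition. There is exactly one such transition, at position 2p+k, so |v| = 2p+k and |vv| = 4p+2k ≠ 4p+k since k ≥ 1. So xy^2z ∉ L.
Contradiction. Therefore L is not regular.

a^{p+k} b^p a^p b^p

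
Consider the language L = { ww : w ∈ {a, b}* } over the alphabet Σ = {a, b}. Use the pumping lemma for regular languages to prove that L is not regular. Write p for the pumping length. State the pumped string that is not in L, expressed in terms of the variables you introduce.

Suppose for contradiction that L is regular, and let p be the pumping length.
Take w = a^p b^p a^p b^p = uu where u = a^pb^p; then w ∈ L and |w| = 4p ≥ p.
Write w = xyz as guaranteed by the lemma, with |xy| ≤ p and |y| ≥ 1.
Because |xy| ≤ p and w begins with p copies of a, we have y = a^k with 1 ≤ k ≤ p.
Pump with i = 2: xy^2z = a^{p+k} b^p a^p b^p, of length 4p+k. Suppose this equals vv. The string starts with a and ends with b, so v does too; thus the boundary between the two copies of v is a b→a transition. There is exactly one such transition, at position 2p+k, so |v| = 2p+k and |vv| = 4p+2k ≠ 4p+k since k ≥ 1. So xy^2z ∉ L.
This is a contradiction; hence L is not regular.

a^{p+k} b^p a^p b^p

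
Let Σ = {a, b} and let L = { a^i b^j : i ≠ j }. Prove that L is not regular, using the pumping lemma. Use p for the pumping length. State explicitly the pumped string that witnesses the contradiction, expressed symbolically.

a^{p+p!} b^{p+p!}

Toward a contradiction, assume L is regular with pumping length p.
Choose w = a^p b^{p+p!}. Since p ≠ p+p!, w ∈ L; and |w| ≥ p.
Write w = xyz as guaranteed by the lemma, with |xy| ≤ p and |y| ≥ 1.
Since the first p symbols of w are all a's and |xy| ≤ p, y lies entirely in the leading a-block: y = a^k for some k with 1 ≤ k ≤ p.
Since 1 ≤ k ≤ p, k divides p!; set t = 1 + p!/k. Then xy^t z has p + (p!/k)·k = p + p! copies of a. Now the a-count equals the b-count, so i ≠ j fails. So xy^t z = a^{p+p!} b^{p+p!} ∉ L.
Contradiction. Therefore L is not regular.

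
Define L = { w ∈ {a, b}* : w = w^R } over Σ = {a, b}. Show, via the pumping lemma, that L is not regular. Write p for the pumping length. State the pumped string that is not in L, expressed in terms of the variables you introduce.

Assume L is regular; let p be its pumping constant.
Take w = a^p b a^p, a palindrome of length 2p+1 ≥ p.
The pumping lemma gives a decomposition w = xyz where |xy| ≤ p and |y| > 0.
Since the first p symbols of w are all a's and |xy| ≤ p, y lies entirely in the leading a-block: y = a^k for some k with 1 ≤ k ≤ p.
Pump with i = 2: xy^2z = a^{p+k} b a^p. Its reverse is a^p b a^{p+k}, which differs from xy^2z since k ≥ 1. So xy^2z is not a palindrome and xy^2z ∉ L.
This contradicts the pumping lemma, so L is not regular.

a^{p+k} b a^p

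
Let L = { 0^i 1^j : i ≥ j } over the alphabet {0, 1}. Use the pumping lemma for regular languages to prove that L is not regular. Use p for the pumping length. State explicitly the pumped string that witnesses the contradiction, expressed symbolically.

Suppose for contradiction that L is regular, and let p be the pumping length.
Choose w = 0^p 1^p ∈ L, with |w| = 2p ≥ p.
The pumping lemma gives a decomposition w = xyz where |xy| ≤ p and |y| > 0.
Because |xy| ≤ p and w begins with p copies of 0, we have y = 0^k with 1 ≤ k ≤ p.
Consider xy^0z = xz = 0^{p-k} 1^p. Since k ≥ 1, the 0-count p-k is less than p, so i ≥ j fails; thus xz ∉ L.
This is a contradiction; hence L is not regular.

0^{p-k} 1^p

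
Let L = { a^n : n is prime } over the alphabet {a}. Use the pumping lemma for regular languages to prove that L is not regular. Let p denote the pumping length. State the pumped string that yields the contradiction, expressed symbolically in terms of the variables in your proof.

a^{q(1+k)}

Assume L is regular. Let p be the pumping length given by the pumping lemma.
Let q be a prime with q ≥ p+2 (infinitely many primes exist), and take w = a^q ∈ L with |w| = q ≥ p.
The pumping lemma gives a decomposition w = xyz where |xy| ≤ p and y is nonempty.
Then y = a^k for some k with 1 ≤ k ≤ p.
Since 1 ≤ k ≤ p, |xz| = q-k. Pump with i = q+1: |xy^{q+1}z| = (q-k)+(q+1)k = q+qk = q(1+k), which is composite (both factors ≥ 2). So xy^{q+1}z = a^{q(1+k)} ∉ L.
Contradiction. Therefore L is not regular.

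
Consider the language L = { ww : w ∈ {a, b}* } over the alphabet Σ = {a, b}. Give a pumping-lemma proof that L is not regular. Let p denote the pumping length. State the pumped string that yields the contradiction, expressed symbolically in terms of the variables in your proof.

a^{p+k} b^p a^p b^p

Assume L is regular; let p be its pumping constant.
Take w = a^p b^p a^p b^p = uu where u = a^pb^p; then w ∈ L and |w| = 4p ≥ p.
Write w = xyz as guaranteed by the lemma, with |xy| ≤ p and y is nonempty.
The first p characters of w are a's, so xy (and hence y) consists only of a's. Write y = a^k, 1 ≤ k ≤ p.
Pump with i = 2: xy^2z = a^{p+k} b^p a^p b^p, of length 4p+k. Suppose this equals vv. The string starts with a and ends with b, so v does too; thus the boundary between the two copies of v is a b→a transition. There is exactly one such transition, at position 2p+k, so |v| = 2p+k and |vv| = 4p+2k ≠ 4p+k since k ≥ 1. So xy^2z ∉ L.
Contradiction. Therefore L is not regular.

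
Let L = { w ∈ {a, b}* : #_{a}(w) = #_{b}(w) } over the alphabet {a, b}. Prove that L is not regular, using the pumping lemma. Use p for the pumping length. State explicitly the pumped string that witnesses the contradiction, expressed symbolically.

a^{p+k} b^p

Toward a contradiction, assume L is regular with pumping length p.
Choose w = a^p b^p ∈ L with |w| = 2p ≥ p.
The pumping lemma gives a decomposition w = xyz where |xy| ≤ p and |y| > 0.
The first p characters of w are a's, so xy (and hence y) consists only of a's. Write y = a^k, 1 ≤ k ≤ p.
Pump with i = 2: xy^2z = a^{p+k} b^p has p+k occurrences of a but only p of b. Since k ≥ 1 the counts differ, so xy^2z ∉ L.
This is a contradiction; hence L is not regular.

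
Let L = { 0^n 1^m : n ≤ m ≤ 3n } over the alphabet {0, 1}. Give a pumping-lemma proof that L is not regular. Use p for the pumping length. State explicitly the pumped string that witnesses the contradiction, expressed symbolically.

Suppose for contradiction that L is regular, and let p be the pumping length.
Take w = 0^p 1^p ∈ L (since p ≤ p ≤ 3p), with |w| = 2p ≥ p.
The pumping lemma gives a decomposition w = xyz where |xy| ≤ p and y is nonempty.
The first p characters of w are 0's, so xy (and hence y) consists only of 0's. Write y = 0^k, 1 ≤ k ≤ p.
Pump with i = 2: xy^2z = 0^{p+k} 1^p. Now n = p+k > p = m, so the condition n ≤ m fails. Thus xy^2z ∉ L.
Contradiction. Therefore L is not regular.

0^{p+k} 1^p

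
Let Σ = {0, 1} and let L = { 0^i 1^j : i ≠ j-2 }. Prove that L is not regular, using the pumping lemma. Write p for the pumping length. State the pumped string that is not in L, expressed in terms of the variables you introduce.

0^{p+p!} 1^{p+p!+2}

Assume L is regular; let p be its pumping constant.
Choose w = 0^p 1^{p+p!+2}. Since p ≠ (p+p!+2)-2 = p+p!, w ∈ L; and |w| ≥ p.
Write w = xyz as guaranteed by the lemma, with |xy| ≤ p and |y| > 0.
Since the first p symbols of w are all 0's and |xy| ≤ p, y lies entirely in the leading 0-block: y = 0^k for some k with 1 ≤ k ≤ p.
Since 1 ≤ k ≤ p, k divides p!; set t = 1 + p!/k. Then xy^t z has p + (p!/k)·k = p + p! copies of 0. Now the 0-count is p+p! and (1-count)-2 = (p+p!+2)-2 = p+p!, so i ≠ j-2 fails. So xy^t z = 0^{p+p!} 1^{p+p!+2} ∉ L.
This contradicts the pumping lemma, so L is not regular.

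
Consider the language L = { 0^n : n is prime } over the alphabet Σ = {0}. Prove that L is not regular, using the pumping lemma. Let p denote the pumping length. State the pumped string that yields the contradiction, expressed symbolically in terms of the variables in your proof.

0^{q(1+k)}

Assume L is regular. Let p be the pumping length given by the pumping lemma.
Let q be a prime with q ≥ p+2 (infinitely many primes exist), and take w = 0^q ∈ L with |w| = q ≥ p.
The pumping lemma gives a decomposition w = xyz where |xy| ≤ p and |y| > 0.
Then y = 0^k for some k with 1 ≤ k ≤ p.
Since 1 ≤ k ≤ p, |xz| = q-k. Pump with i = q+1: |xy^{q+1}z| = (q-k)+(q+1)k = q+qk = q(1+k), which is composite (both factors ≥ 2). So xy^{q+1}z = 0^{q(1+k)} ∉ L.
Contradiction. Therefore L is not regular.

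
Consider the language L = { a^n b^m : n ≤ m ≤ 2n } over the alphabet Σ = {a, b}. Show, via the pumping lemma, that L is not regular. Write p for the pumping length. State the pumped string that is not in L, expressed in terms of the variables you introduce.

Assume L is regular. Let p be the pumping length given by the pumping lemma.
Take w = a^p b^p ∈ L (since p ≤ p ≤ 2p), with |w| = 2p ≥ p.
The pumping lemma gives a decomposition w = xyz where |xy| ≤ p and |y| > 0.
Because |xy| ≤ p and w begins with p copies of a, we have y = a^k with 1 ≤ k ≤ p.
Pump with i = 2: xy^2z = a^{p+k} b^p. Now n = p+k > p = m, so the condition n ≤ m fails. Thus xy^2z ∉ L.
This contradicts the pumping lemma, so L is not regular.

a^{p+k} b^p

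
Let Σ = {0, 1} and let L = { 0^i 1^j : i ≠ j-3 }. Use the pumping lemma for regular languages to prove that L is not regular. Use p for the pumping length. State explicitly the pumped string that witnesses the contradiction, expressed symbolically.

Toward a contradiction, assume L is regular with pumping length p.
Choose w = 0^p 1^{p+p!+3}. Since p ≠ (p+p!+3)-3 = p+p!, w ∈ L; and |w| ≥ p.
The pumping lemma gives a decomposition w = xyz where |xy| ≤ p and |y| ≥ 1.
The first p characters of w are 0's, so xy (and hence y) consists only of 0's. Write y = 0^k, 1 ≤ k ≤ p.
Since 1 ≤ k ≤ p, k divides p!; set t = 1 + p!/k. Then xy^t z has p + (p!/k)·k = p + p! copies of 0. Now the 0-count is p+p! and (1-count)-3 = (p+p!+3)-3 = p+p!, so i ≠ j-3 fails. So xy^t z = 0^{p+p!} 1^{p+p!+3} ∉ L.
This is a contradiction; hence L is not regular.

0^{p+p!} 1^{p+p!+3}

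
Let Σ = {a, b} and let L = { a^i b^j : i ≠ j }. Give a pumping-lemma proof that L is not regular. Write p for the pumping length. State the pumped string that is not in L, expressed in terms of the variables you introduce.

a^{p+p!} b^{p+p!}

Suppose for contradiction that L is regular, and let p be the pumping length.
Choose w = a^p b^{p+p!}. Since p ≠ p+p!, w ∈ L; and |w| ≥ p.
Write w = xyz as guaranteed by the lemma, with |xy| ≤ p and |y| > 0.
Since the first p symbols of w are all a's and |xy| ≤ p, y lies entirely in the leading a-block: y = a^k for some k with 1 ≤ k ≤ p.
Since 1 ≤ k ≤ p, k divides p!; set t = 1 + p!/k. Then xy^t z has p + (p!/k)·k = p + p! copies of a. Now the a-count equals the b-count, so i ≠ j fails. So xy^t z = a^{p+p!} b^{p+p!} ∉ L.
This is a contradiction; hence L is not regular.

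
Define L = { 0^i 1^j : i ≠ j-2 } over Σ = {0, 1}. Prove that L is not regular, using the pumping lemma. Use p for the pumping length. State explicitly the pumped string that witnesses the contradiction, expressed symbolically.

0^{p+p!} 1^{p+p!+2}

Assume L is regular; let p be its pumping constant.
Choose w = 0^p 1^{p+p!+2}. Since p ≠ (p+p!+2)-2 = p+p!, w ∈ L; and |w| ≥ p.
Write w = xyz as guaranteed by the lemma, with |xy| ≤ p and |y| > 0.
Since the first p symbols of w are all 0's and |xy| ≤ p, y lies entirely in the leading 0-block: y = 0^k for some k with 1 ≤ k ≤ p.
Since 1 ≤ k ≤ p, k divides p!; set t = 1 + p!/k. Then xy^t z has p + (p!/k)·k = p + p! copies of 0. Now the 0-count is p+p! and (1-count)-2 = (p+p!+2)-2 = p+p!, so i ≠ j-2 fails. So xy^t z = 0^{p+p!} 1^{p+p!+2} ∉ L.
This contradicts the pumping lemma, so L is not regular.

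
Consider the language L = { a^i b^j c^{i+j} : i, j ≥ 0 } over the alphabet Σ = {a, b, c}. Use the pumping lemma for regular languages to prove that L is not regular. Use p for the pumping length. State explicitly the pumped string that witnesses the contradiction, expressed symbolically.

Assume L is regular. Let p be the pumping length given by the pumping lemma.
Take w = a^p b^p c^{2p} ∈ L (with i=j=p, i+j=2p), |w| = 4p ≥ p.
The pumping lemma gives a decomposition w = xyz where |xy| ≤ p and |y| ≥ 1.
The first p characters of w are a's, so xy (and hence y) consists only of a's. Write y = a^k, 1 ≤ k ≤ p.
Consider xy^2z = a^{p+k} b^p c^{2p}. Now the a- and b-counts sum to 2p+k, but the c-count is 2p ≠ 2p+k. So xy^2z ∉ L.
This contradicts the pumping lemma, so L is not regular.

a^{p+k} b^p c^{2p}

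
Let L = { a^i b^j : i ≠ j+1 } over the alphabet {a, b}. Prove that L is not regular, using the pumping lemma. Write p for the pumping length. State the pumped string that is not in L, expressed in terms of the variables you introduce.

a^{p+p!} b^{p+p!-1}

Suppose for contradiction that L is regular, and let p be the pumping length.
Choose w = a^p b^{p+p!-1}. Since p ≠ (p+p!-1)+1 = p+p!, w ∈ L; and |w| ≥ p.
Write w = xyz as guaranteed by the lemma, with |xy| ≤ p and |y| ≥ 1.
Because |xy| ≤ p and w begins with p copies of a, we have y = a^k with 1 ≤ k ≤ p.
Since 1 ≤ k ≤ p, k divides p!; set t = 1 + p!/k. Then xy^t z has p + (p!/k)·k = p + p! copies of a. Now the a-count is p+p! and (b-count)+1 = (p+p!-1)+1 = p+p!, so i ≠ j+1 fails. So xy^t z = a^{p+p!} b^{p+p!-1} ∉ L.
This is a contradiction; hence L is not regular.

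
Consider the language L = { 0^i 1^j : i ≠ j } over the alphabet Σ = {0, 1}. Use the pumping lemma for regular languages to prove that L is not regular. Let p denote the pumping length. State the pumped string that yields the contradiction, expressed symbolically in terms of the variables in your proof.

Toward a contradiction, assume L is regular with pumping length p.
Choose w = 0^p 1^{p+p!}. Since p ≠ p+p!, w ∈ L; and |w| ≥ p.
Write w = xyz as guaranteed by the lemma, with |xy| ≤ p and |y| > 0.
Because |xy| ≤ p and w begins with p copies of 0, we have y = 0^k with 1 ≤ k ≤ p.
Since 1 ≤ k ≤ p, k divides p!; set t = 1 + p!/k. Then xy^t z has p + (p!/k)·k = p + p! copies of 0. Now the 0-count equals the 1-count, so i ≠ j fails. So xy^t z = 0^{p+p!} 1^{p+p!} ∉ L.
This is a contradiction; hence L is not regular.

0^{p+p!} 1^{p+p!}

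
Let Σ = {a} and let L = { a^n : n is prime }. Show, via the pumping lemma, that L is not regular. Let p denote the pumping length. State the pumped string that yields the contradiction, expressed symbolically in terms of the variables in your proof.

a^{q(1+k)}

Toward a contradiction, assume L is regular with pumping length p.
Let q be a prime with q ≥ p+2 (infinitely many primes exist), and take w = a^q ∈ L with |w| = q ≥ p.
The pumping lemma gives a decomposition w = xyz where |xy| ≤ p and y is nonempty.
Then y = a^k for some k with 1 ≤ k ≤ p.
Since 1 ≤ k ≤ p, |xz| = q-k. Pump with i = q+1: |xy^{q+1}z| = (q-k)+(q+1)k = q+qk = q(1+k), which is composite (both factors ≥ 2). So xy^{q+1}z = a^{q(1+k)} ∉ L.
This contradicts the pumping lemma, so L is not regular.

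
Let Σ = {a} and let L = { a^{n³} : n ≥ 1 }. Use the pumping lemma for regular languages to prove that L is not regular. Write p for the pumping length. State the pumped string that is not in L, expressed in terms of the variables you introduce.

a^{p³+k}

Toward a contradiction, assume L is regular with pumping length p.
Take w = a^{p³} ∈ L with |w| = p³ ≥ p.
Write w = xyz as guaranteed by the lemma, with |xy| ≤ p and |y| > 0.
Then y = a^k for some k with 1 ≤ k ≤ p.
Pump with i = 2: xy^2z = a^{p³+k}. Since 1 ≤ k ≤ p, p³ < p³+k ≤ p³+p < p³+3p²+3p+1 = (p+1)³, so p³+k is not a perfect cube. So xy^2z ∉ L.
Contradiction. Therefore L is not regular.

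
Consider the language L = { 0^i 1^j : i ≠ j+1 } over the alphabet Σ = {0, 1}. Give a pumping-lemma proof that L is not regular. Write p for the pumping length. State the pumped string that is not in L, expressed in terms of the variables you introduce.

0^{p+p!} 1^{p+p!-1}

Toward a contradiction, assume L is regular with pumping length p.
Choose w = 0^p 1^{p+p!-1}. Since p ≠ (p+p!-1)+1 = p+p!, w ∈ L; and |w| ≥ p.
Write w = xyz as guaranteed by the lemma, with |xy| ≤ p and |y| > 0.
Because |xy| ≤ p and w begins with p copies of 0, we have y = 0^k with 1 ≤ k ≤ p.
Since 1 ≤ k ≤ p, k divides p!; set t = 1 + p!/k. Then xy^t z has p + (p!/k)·k = p + p! copies of 0. Now the 0-count is p+p! and (1-count)+1 = (p+p!-1)+1 = p+p!, so i ≠ j+1 fails. So xy^t z = 0^{p+p!} 1^{p+p!-1} ∉ L.
Contradiction. Therefore L is not regular.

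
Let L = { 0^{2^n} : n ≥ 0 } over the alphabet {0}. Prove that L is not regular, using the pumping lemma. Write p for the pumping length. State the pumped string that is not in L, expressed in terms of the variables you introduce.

0^{2^p+k}

Toward a contradiction, assume L is regular with pumping length p.
Take w = 0^{2^p} ∈ L with |w| = 2^p ≥ p.
By the pumping lemma, w = xyz with |xy| ≤ p and |y| ≥ 1.
Then y = 0^k for some k with 1 ≤ k ≤ p.
Pump with i = 2: xy^2z = 0^{2^p+k}. Since 1 ≤ k ≤ p < 2^p, we have 2^p < 2^p+k < 2^{p+1}, so 2^p+k is not a power of 2. So xy^2z ∉ L.
This contradicts the pumping lemma, so L is not regular.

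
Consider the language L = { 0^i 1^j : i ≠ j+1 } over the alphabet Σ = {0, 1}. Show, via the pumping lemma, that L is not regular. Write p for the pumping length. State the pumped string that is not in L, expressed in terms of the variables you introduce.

Toward a contradiction, assume L is regular with pumping length p.
Choose w = 0^p 1^{p+p!-1}. Since p ≠ (p+p!-1)+1 = p+p!, w ∈ L; and |w| ≥ p.
The pumping lemma gives a decomposition w = xyz where |xy| ≤ p and |y| > 0.
Since the first p symbols of w are all 0's and |xy| ≤ p, y lies entirely in the leading 0-block: y = 0^k for some k with 1 ≤ k ≤ p.
Since 1 ≤ k ≤ p, k divides p!; set t = 1 + p!/k. Then xy^t z has p + (p!/k)·k = p + p! copies of 0. Now the 0-count is p+p! and (1-count)+1 = (p+p!-1)+1 = p+p!, so i ≠ j+1 fails. So xy^t z = 0^{p+p!} 1^{p+p!-1} ∉ L.
This is a contradiction; hence L is not regular.

0^{p+p!} 1^{p+p!-1}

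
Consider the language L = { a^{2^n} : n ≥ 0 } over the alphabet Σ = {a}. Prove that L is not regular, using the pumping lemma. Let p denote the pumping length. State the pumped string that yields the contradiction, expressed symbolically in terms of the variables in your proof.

a^{2^p+k}

Assume L is regular; let p be its pumping constant.
Take w = a^{2^p} ∈ L with |w| = 2^p ≥ p.
By the pumping lemma, w = xyz with |xy| ≤ p and |y| ≥ 1.
Then y = a^k for some k with 1 ≤ k ≤ p.
Pump with i = 2: xy^2z = a^{2^p+k}. Since 1 ≤ k ≤ p < 2^p, we have 2^p < 2^p+k < 2^{p+1}, so 2^p+k is not a power of 2. So xy^2z ∉ L.
This is a contradiction; hence L is not regular.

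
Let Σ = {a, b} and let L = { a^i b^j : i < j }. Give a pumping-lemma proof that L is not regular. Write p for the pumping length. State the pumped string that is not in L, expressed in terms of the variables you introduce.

a^{p+k} b^{p+1}

Suppose for contradiction that L is regular, and let p be the pumping length.
Choose w = a^p b^{p+1} ∈ L, with |w| = 2p+1 ≥ p.
The pumping lemma gives a decomposition w = xyz where |xy| ≤ p and y is nonempty.
Since the first p symbols of w are all a's and |xy| ≤ p, y lies entirely in the leading a-block: y = a^k for some k with 1 ≤ k ≤ p.
Consider xy^2z = a^{p+k} b^{p+1}. Since k ≥ 1, the a-count p+k is at least p+1, so i < j fails; thus xy^2z ∉ L.
This is a contradiction; hence L is not regular.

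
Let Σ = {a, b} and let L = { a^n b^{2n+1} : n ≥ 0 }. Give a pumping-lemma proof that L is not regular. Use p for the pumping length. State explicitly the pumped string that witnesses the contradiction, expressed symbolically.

Suppose for contradiction that L is regular, and let p be the pumping length.
Choose w = a^p b^{2p+1}, which is in L with |w| = 3p+1 ≥ p.
The pumping lemma gives a decomposition w = xyz where |xy| ≤ p and |y| ≥ 1.
Because |xy| ≤ p and w begins with p copies of a, we have y = a^k with 1 ≤ k ≤ p.
Pump with i = 2: xy^2z = a^{p+k} b^{2p+1}. For this to lie in L we would need 2p+1 = 2(p+k)+1, which forces k = 0. But k ≥ 1, so xy^2z ∉ L.
This contradicts the pumping lemma, so L is not regular.

a^{p+k} b^{2p+1}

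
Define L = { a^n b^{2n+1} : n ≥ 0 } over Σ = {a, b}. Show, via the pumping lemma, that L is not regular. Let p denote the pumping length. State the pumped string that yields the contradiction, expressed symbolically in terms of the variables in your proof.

a^{p+k} b^{2p+1}

Assume L is regular. Let p be the pumping length given by the pumping lemma.
Take w = a^p b^{2p+1}. Then w ∈ L and |w| = 3p+1 ≥ p.
The pumping lemma gives a decomposition w = xyz where |xy| ≤ p and |y| > 0.
Because |xy| ≤ p and w begins with p copies of a, we have y = a^k with 1 ≤ k ≤ p.
Pump with i = 2: xy^2z = a^{p+k} b^{2p+1}. For this to lie in L we would need 2p+1 = 2(p+k)+1, which forces k = 0. But k ≥ 1, so xy^2z ∉ L.
This contradicts the pumping lemma, so L is not regular.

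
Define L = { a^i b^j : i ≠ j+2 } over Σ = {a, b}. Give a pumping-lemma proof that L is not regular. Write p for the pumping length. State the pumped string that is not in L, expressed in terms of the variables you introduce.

Assume L is regular; let p be its pumping constant.
Choose w = a^p b^{p+p!-2}. Since p ≠ (p+p!-2)+2 = p+p!, w ∈ L; and |w| ≥ p.
By the pumping lemma, w = xyz with |xy| ≤ p and |y| > 0.
The first p characters of w are a's, so xy (and hence y) consists only of a's. Write y = a^k, 1 ≤ k ≤ p.
Since 1 ≤ k ≤ p, k divides p!; set t = 1 + p!/k. Then xy^t z has p + (p!/k)·k = p + p! copies of a. Now the a-count is p+p! and (b-count)+2 = (p+p!-2)+2 = p+p!, so i ≠ j+2 fails. So xy^t z = a^{p+p!} b^{p+p!-2} ∉ L.
This is a contradiction; hence L is not regular.

a^{p+p!} b^{p+p!-2}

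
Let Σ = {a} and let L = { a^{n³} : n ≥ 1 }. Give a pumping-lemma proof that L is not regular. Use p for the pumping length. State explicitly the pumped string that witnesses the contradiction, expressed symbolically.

Toward a contradiction, assume L is regular with pumping length p.
Take w = a^{p³} ∈ L with |w| = p³ ≥ p.
The pumping lemma gives a decomposition w = xyz where |xy| ≤ p and |y| > 0.
Then y = a^k for some k with 1 ≤ k ≤ p.
Pump with i = 2: xy^2z = a^{p³+k}. Since 1 ≤ k ≤ p, p³ < p³+k ≤ p³+p < p³+3p²+3p+1 = (p+1)³, so p³+k is not a perfect cube. So xy^2z ∉ L.
This contradicts the pumping lemma, so L is not regular.

a^{p³+k}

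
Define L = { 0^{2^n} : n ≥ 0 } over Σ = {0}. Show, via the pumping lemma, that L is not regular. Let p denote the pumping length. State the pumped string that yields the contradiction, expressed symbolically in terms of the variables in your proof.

Suppose for contradiction that L is regular, and let p be the pumping length.
Take w = 0^{2^p} ∈ L with |w| = 2^p ≥ p.
The pumping lemma gives a decomposition w = xyz where |xy| ≤ p and y is nonempty.
Then y = 0^k for some k with 1 ≤ k ≤ p.
Pump with i = 2: xy^2z = 0^{2^p+k}. Since 1 ≤ k ≤ p < 2^p, we have 2^p < 2^p+k < 2^{p+1}, so 2^p+k is not a power of 2. So xy^2z ∉ L.
This contradicts the pumping lemma, so L is not regular.

0^{2^p+k}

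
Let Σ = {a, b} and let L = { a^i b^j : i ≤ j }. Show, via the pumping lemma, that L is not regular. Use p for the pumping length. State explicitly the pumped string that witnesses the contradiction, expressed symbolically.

Assume L is regular. Let p be the pumping length given by the pumping lemma.
Choose w = a^p b^p ∈ L, with |w| = 2p ≥ p.
Write w = xyz as guaranteed by the lemma, with |xy| ≤ p and |y| ≥ 1.
The first p characters of w are a's, so xy (and hence y) consists only of a's. Write y = a^k, 1 ≤ k ≤ p.
Consider xy^2z = a^{p+k} b^p. Since k ≥ 1, the a-count p+k exceeds the b-count p, so i ≤ j fails; thus xy^2z ∉ L.
This is a contradiction; hence L is not regular.

a^{p+k} b^p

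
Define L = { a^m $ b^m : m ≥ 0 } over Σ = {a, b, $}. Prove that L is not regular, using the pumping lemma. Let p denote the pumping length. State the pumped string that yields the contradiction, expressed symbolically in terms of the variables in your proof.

Toward a contradiction, assume L is regular with pumping length p.
Take w = a^p $ b^p ∈ L with |w| = 2p+1 ≥ p.
By the pumping lemma, w = xyz with |xy| ≤ p and |y| > 0.
Because |xy| ≤ p and w begins with p copies of a, we have y = a^k with 1 ≤ k ≤ p.
Pump with i = 2: xy^2z = a^{p+k} $ b^p, which would require p+k = p. But k ≥ 1, so xy^2z ∉ L.
Contradiction. Therefore L is not regular.

a^{p+k} $ b^p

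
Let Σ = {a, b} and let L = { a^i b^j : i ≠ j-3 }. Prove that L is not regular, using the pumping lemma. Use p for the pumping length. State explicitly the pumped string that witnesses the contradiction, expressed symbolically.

a^{p+p!} b^{p+p!+3}

Assume L is regular. Let p be the pumping length given by the pumping lemma.
Choose w = a^p b^{p+p!+3}. Since p ≠ (p+p!+3)-3 = p+p!, w ∈ L; and |w| ≥ p.
The pumping lemma gives a decomposition w = xyz where |xy| ≤ p and |y| > 0.
Since the first p symbols of w are all a's and |xy| ≤ p, y lies entirely in the leading a-block: y = a^k for some k with 1 ≤ k ≤ p.
Since 1 ≤ k ≤ p, k divides p!; set t = 1 + p!/k. Then xy^t z has p + (p!/k)·k = p + p! copies of a. Now the a-count is p+p! and (b-count)-3 = (p+p!+3)-3 = p+p!, so i ≠ j-3 fails. So xy^t z = a^{p+p!} b^{p+p!+3} ∉ L.
This contradicts the pumping lemma, so L is not regular.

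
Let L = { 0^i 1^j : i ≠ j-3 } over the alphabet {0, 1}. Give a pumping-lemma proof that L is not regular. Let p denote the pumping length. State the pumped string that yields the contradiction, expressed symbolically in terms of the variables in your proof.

Assume L is regular. Let p be the pumping length given by the pumping lemma.
Choose w = 0^p 1^{p+p!+3}. Since p ≠ (p+p!+3)-3 = p+p!, w ∈ L; and |w| ≥ p.
The pumping lemma gives a decomposition w = xyz where |xy| ≤ p and y is nonempty.
Because |xy| ≤ p and w begins with p copies of 0, we have y = 0^k with 1 ≤ k ≤ p.
Since 1 ≤ k ≤ p, k divides p!; set t = 1 + p!/k. Then xy^t z has p + (p!/k)·k = p + p! copies of 0. Now the 0-count is p+p! and (1-count)-3 = (p+p!+3)-3 = p+p!, so i ≠ j-3 fails. So xy^t z = 0^{p+p!} 1^{p+p!+3} ∉ L.
Contradiction. Therefore L is not regular.

0^{p+p!} 1^{p+p!+3}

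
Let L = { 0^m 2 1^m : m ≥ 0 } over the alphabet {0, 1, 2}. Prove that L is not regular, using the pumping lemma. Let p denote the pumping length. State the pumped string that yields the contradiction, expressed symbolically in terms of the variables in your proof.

0^{p+k} 2 1^p

Assume L is regular; let p be its pumping constant.
Take w = 0^p 2 1^p ∈ L with |w| = 2p+1 ≥ p.
The pumping lemma gives a decomposition w = xyz where |xy| ≤ p and |y| ≥ 1.
The first p characters of w are 0's, so xy (and hence y) consists only of 0's. Write y = 0^k, 1 ≤ k ≤ p.
Pump with i = 2: xy^2z = 0^{p+k} 2 1^p, which would require p+k = p. But k ≥ 1, so xy^2z ∉ L.
Contradiction. Therefore L is not regular.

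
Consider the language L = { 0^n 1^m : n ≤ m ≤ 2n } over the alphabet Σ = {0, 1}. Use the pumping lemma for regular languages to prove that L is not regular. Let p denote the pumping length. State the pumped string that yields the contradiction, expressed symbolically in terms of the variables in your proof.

Assume L is regular. Let p be the pumping length given by the pumping lemma.
Take w = 0^p 1^p ∈ L (since p ≤ p ≤ 2p), with |w| = 2p ≥ p.
Write w = xyz as guaranteed by the lemma, with |xy| ≤ p and |y| ≥ 1.
Because |xy| ≤ p and w begins with p copies of 0, we have y = 0^k with 1 ≤ k ≤ p.
Pump with i = 2: xy^2z = 0^{p+k} 1^p. Now n = p+k > p = m, so the condition n ≤ m fails. Thus xy^2z ∉ L.
Contradiction. Therefore L is not regular.

0^{p+k} 1^p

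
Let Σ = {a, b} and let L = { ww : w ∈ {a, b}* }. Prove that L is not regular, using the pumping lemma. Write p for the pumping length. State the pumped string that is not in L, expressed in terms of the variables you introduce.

Assume L is regular. Let p be the pumping length given by the pumping lemma.
Take w = a^p b^p a^p b^p = uu where u = a^pb^p; then w ∈ L and |w| = 4p ≥ p.
The pumping lemma gives a decomposition w = xyz where |xy| ≤ p and y is nonempty.
Since the first p symbols of w are all a's and |xy| ≤ p, y lies entirely in the leading a-block: y = a^k for some k with 1 ≤ k ≤ p.
Pump with i = 2: xy^2z = a^{p+k} b^p a^p b^p, of length 4p+k. Suppose this equals vv. The string starts with a and ends with b, so v does too; thus the boundary between the two copies of v is a b→a transition. There is exactly one such transition, at position 2p+k, so |v| = 2p+k and |vv| = 4p+2k ≠ 4p+k since k ≥ 1. So xy^2z ∉ L.
Contradiction. Therefore L is not regular.

a^{p+k} b^p a^p b^p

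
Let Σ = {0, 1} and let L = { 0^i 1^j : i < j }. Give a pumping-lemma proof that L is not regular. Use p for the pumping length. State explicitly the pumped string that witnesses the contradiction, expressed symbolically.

0^{p+k} 1^{p+1}

Assume L is regular; let p be its pumping constant.
Choose w = 0^p 1^{p+1} ∈ L, with |w| = 2p+1 ≥ p.
By the pumping lemma, w = xyz with |xy| ≤ p and |y| ≥ 1.
Since the first p symbols of w are all 0's and |xy| ≤ p, y lies entirely in the leading 0-block: y = 0^k for some k with 1 ≤ k ≤ p.
Consider xy^2z = 0^{p+k} 1^{p+1}. Since k ≥ 1, the 0-count p+k is at least p+1, so i < j fails; thus xy^2z ∉ L.
This is a contradiction; hence L is not regular.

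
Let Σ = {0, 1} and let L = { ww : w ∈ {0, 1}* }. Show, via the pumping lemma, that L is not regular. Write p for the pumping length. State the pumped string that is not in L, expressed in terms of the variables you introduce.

0^{p+k} 1^p 0^p 1^p

Assume L is regular. Let p be the pumping length given by the pumping lemma.
Take w = 0^p 1^p 0^p 1^p = uu where u = 0^p1^p; then w ∈ L and |w| = 4p ≥ p.
The pumping lemma gives a decomposition w = xyz where |xy| ≤ p and y is nonempty.
Since the first p symbols of w are all 0's and |xy| ≤ p, y lies entirely in the leading 0-block: y = 0^k for some k with 1 ≤ k ≤ p.
Pump with i = 2: xy^2z = 0^{p+k} 1^p 0^p 1^p, of length 4p+k. Suppose this equals vv. The string starts with 0 and ends with 1, so v does too; thus the boundary between the two copies of v is a 1→0 transition. There is exactly one such transition, at position 2p+k, so |v| = 2p+k and |vv| = 4p+2k ≠ 4p+k since k ≥ 1. So xy^2z ∉ L.
Contradiction. Therefore L is not regular.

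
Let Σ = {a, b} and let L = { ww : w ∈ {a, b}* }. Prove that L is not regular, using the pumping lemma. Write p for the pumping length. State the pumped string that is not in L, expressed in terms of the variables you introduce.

a^{p+k} b^p a^p b^p

Assume L is regular; let p be its pumping constant.
Take w = a^p b^p a^p b^p = uu where u = a^pb^p; then w ∈ L and |w| = 4p ≥ p.
Write w = xyz as guaranteed by the lemma, with |xy| ≤ p and y is nonempty.
The first p characters of w are a's, so xy (and hence y) consists only of a's. Write y = a^k, 1 ≤ k ≤ p.
Pump with i = 2: xy^2z = a^{p+k} b^p a^p b^p, of length 4p+k. Suppose this equals vv. The string starts with a and ends with b, so v does too; thus the boundary between the two copies of v is a b→a transition. There is exactly one such transition, at position 2p+k, so |v| = 2p+k and |vv| = 4p+2k ≠ 4p+k since k ≥ 1. So xy^2z ∉ L.
Contradiction. Therefore L is not regular.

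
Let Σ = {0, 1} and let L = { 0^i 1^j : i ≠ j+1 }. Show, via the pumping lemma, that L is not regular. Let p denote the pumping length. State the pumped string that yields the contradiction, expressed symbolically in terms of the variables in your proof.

0^{p+p!} 1^{p+p!-1}

Suppose for contradiction that L is regular, and let p be the pumping length.
Choose w = 0^p 1^{p+p!-1}. Since p ≠ (p+p!-1)+1 = p+p!, w ∈ L; and |w| ≥ p.
Write w = xyz as guaranteed by the lemma, with |xy| ≤ p and y is nonempty.
Since the first p symbols of w are all 0's and |xy| ≤ p, y lies entirely in the leading 0-block: y = 0^k for some k with 1 ≤ k ≤ p.
Since 1 ≤ k ≤ p, k divides p!; set t = 1 + p!/k. Then xy^t z has p + (p!/k)·k = p + p! copies of 0. Now the 0-count is p+p! and (1-count)+1 = (p+p!-1)+1 = p+p!, so i ≠ j+1 fails. So xy^t z = 0^{p+p!} 1^{p+p!-1} ∉ L.
This is a contradiction; hence L is not regular.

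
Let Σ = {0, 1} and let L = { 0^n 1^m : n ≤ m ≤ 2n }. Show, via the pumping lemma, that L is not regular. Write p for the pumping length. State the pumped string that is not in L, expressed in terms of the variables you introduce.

Assume L is regular. Let p be the pumping length given by the pumping lemma.
Take w = 0^p 1^p ∈ L (since p ≤ p ≤ 2p), with |w| = 2p ≥ p.
By the pumping lemma, w = xyz with |xy| ≤ p and y is nonempty.
Because |xy| ≤ p and w begins with p copies of 0, we have y = 0^k with 1 ≤ k ≤ p.
Pump with i = 2: xy^2z = 0^{p+k} 1^p. Now n = p+k > p = m, so the condition n ≤ m fails. Thus xy^2z ∉ L.
This contradicts the pumping lemma, so L is not regular.

0^{p+k} 1^p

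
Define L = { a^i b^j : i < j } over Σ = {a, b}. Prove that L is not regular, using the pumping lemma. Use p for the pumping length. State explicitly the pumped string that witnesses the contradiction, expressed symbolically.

Toward a contradiction, assume L is regular with pumping length p.
Choose w = a^p b^{p+1} ∈ L, with |w| = 2p+1 ≥ p.
By the pumping lemma, w = xyz with |xy| ≤ p and y is nonempty.
Since the first p symbols of w are all a's and |xy| ≤ p, y lies entirely in the leading a-block: y = a^k for some k with 1 ≤ k ≤ p.
Consider xy^2z = a^{p+k} b^{p+1}. Since k ≥ 1, the a-count p+k is at least p+1, so i < j fails; thus xy^2z ∉ L.
This contradicts the pumping lemma, so L is not regular.

a^{p+k} b^{p+1}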